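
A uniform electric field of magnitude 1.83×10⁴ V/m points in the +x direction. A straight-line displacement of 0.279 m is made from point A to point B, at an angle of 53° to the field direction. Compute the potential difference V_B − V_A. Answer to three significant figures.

Only the component of displacement along E changes the potential: ΔV = −E·d·cosθ.
ΔV = −(1.83×10⁴ V/m)(0.279 m)cos53° = -3070 V.

-3070 V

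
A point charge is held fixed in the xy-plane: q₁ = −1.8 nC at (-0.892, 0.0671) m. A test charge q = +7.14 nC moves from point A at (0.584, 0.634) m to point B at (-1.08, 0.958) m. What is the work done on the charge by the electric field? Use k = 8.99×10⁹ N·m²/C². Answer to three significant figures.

The work done by the electric force is W_field = −ΔU = −q(V_B − V_A) = q(V_A − V_B).
At A: distance to the source charge is 1.58 m; V_A = kq₁/r = -10.2 V.
At B: distance to the source charge is 0.911 m; V_B = kq₁/r = -17.8 V.
ΔV = V_B − V_A = -7.54 V.
W_field = −qΔV = −(7.14×10⁻⁹ C)(-7.54 V) = 5.38×10⁻⁸ J.

5.38×10⁻⁸ J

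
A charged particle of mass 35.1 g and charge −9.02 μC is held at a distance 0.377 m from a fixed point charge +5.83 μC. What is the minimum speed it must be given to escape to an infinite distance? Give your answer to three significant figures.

8.45 m/s

To just escape, total mechanical energy must reach zero at infinity: ½mv²_min + U = 0, so ½mv²_min = −U = |kQq|/r.
|U| = |kQq|/r = (8.99×10⁹ N·m²/C²)(5.83×10⁻⁶)(9.02×10⁻⁶)/(0.377) = 1.25 J.
v_min = √(2|U|/m) = √(2·1.25/0.0351) = 8.45 m/s.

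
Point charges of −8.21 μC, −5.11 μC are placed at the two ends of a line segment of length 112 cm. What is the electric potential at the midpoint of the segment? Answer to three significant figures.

The total potential is the scalar sum of each charge's contribution, V = Σ kqᵢ/rᵢ.
Each charge is 0.560 m from the midpoint.
V = k[(-8.21×10⁻⁶)/(0.560) + (-5.11×10⁻⁶)/(0.560)] = -2.14×10⁵ V.

-2.14×10⁵ V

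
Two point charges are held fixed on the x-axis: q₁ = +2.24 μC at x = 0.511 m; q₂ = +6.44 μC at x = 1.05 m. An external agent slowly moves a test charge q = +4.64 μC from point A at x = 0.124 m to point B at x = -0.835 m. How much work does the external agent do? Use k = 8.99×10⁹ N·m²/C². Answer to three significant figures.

For quasistatic motion the external work equals the change in potential energy: W_ext = qΔV = q(V_B − V_A).
At A: distances to the source charges are 0.387 m, 0.926 m; V_A = Σ kqᵢ/rᵢ = 1.15×10⁵ V.
At B: distances to the source charges are 1.35 m, 1.89 m; V_B = Σ kqᵢ/rᵢ = 4.57×10⁴ V.
ΔV = V_B − V_A = -6.89×10⁴ V.
W_ext = qΔV = (4.64×10⁻⁶ C)(-6.89×10⁴ V) = -0.320 J.

-0.320 J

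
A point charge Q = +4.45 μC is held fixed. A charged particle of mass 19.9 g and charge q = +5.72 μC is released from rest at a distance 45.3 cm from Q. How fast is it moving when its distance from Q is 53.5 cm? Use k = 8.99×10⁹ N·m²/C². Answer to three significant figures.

Only the electrostatic force acts, so mechanical energy is conserved: ½mv² = U₁ − U₂ = kQq(1/r₁ − 1/r₂).
U₁ − U₂ = (8.99×10⁹ N·m²/C²)(4.45×10⁻⁶ C)(5.72×10⁻⁶ C)(1/0.453 − 1/0.535) = 0.0774 J.
v = √(2·0.0774/0.0199) = 2.79 m/s.

2.79 m/s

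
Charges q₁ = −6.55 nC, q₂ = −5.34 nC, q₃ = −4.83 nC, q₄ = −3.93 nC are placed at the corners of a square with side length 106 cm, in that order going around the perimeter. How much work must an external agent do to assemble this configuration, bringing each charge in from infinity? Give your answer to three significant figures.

1.21×10⁻⁶ J

The assembly work is the sum of pairwise potential energies, U = Σ_{i<j} kqᵢqⱼ/rᵢⱼ.
The four side pairs have separation 1.06 m and the two diagonal pairs 1.50 m.
Summing all 6 pair terms gives U = 1.21×10⁻⁶ J.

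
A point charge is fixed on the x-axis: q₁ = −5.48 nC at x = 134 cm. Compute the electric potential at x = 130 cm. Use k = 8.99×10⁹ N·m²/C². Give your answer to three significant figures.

The total potential is the scalar sum of each charge's contribution, V = Σ kqᵢ/rᵢ.
V = k[(-5.48×10⁻⁹)/(0.0400)] = -1230 V.

-1230 V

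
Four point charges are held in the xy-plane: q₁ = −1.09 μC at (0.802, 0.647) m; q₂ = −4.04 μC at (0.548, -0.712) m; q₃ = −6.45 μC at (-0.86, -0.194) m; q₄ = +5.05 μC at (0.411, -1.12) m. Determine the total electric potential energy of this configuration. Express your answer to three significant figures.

The work to assemble the configuration equals its total potential energy, U = Σ kqᵢqⱼ/rᵢⱼ over all pairs.
Pair separations: r₁₂ = 1.38 m, r₁₃ = 1.86 m, r₁₄ = 1.81 m, r₂₃ = 1.50 m, r₂₄ = 0.430 m, r₃₄ = 1.57 m.
Summing all 6 pair terms gives U = -0.421 J.

-0.421 J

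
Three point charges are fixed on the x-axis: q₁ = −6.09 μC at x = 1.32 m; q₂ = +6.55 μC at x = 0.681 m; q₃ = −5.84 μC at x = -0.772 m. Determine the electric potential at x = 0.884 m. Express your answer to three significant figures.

Electric potential is a scalar, so the contributions from each charge add algebraically: V = Σ kqᵢ/rᵢ.
Distances from the field point to each charge: r₁ = 0.436 m, r₂ = 0.203 m, r₃ = 1.66 m.
V = k[(-6.09×10⁻⁶)/(0.436) + (6.55×10⁻⁶)/(0.203) + (-5.84×10⁻⁶)/(1.66)] = 1.33×10⁵ V.

1.33×10⁵ V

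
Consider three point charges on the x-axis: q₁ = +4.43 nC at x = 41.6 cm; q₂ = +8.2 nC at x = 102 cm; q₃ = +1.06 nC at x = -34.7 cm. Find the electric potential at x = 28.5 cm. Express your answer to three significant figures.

Electric potential is a scalar, so the contributions from each charge add algebraically: V = Σ kqᵢ/rᵢ.
Distances from the field point to each charge: r₁ = 0.131 m, r₂ = 0.735 m, r₃ = 0.632 m.
V = k[(4.43×10⁻⁹)/(0.131) + (8.20×10⁻⁹)/(0.735) + (1.06×10⁻⁹)/(0.632)] = 419 V.

419 V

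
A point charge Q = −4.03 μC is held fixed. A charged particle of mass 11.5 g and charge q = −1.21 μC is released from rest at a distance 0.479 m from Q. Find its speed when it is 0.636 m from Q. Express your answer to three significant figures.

1.98 m/s

Only the electrostatic force acts, so mechanical energy is conserved: ½mv² = U₁ − U₂ = kQq(1/r₁ − 1/r₂).
U₁ − U₂ = (8.99×10⁹ N·m²/C²)(-4.03×10⁻⁶ C)(-1.21×10⁻⁶ C)(1/0.479 − 1/0.636) = 0.0226 J.
v = √(2·0.0226/0.0115) = 1.98 m/s.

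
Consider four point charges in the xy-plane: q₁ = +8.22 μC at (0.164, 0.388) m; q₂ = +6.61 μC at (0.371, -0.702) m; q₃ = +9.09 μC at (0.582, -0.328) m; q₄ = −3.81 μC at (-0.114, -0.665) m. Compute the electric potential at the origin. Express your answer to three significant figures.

Electric potential is a scalar, so the contributions from each charge add algebraically: V = Σ kqᵢ/rᵢ.
Distances from the field point to each charge: r₁ = 0.421 m, r₂ = 0.794 m, r₃ = 0.668 m, r₄ = 0.675 m.
V = k[(8.22×10⁻⁶)/(0.421) + (6.61×10⁻⁶)/(0.794) + (9.09×10⁻⁶)/(0.668) + (-3.81×10⁻⁶)/(0.675)] = 3.22×10⁵ V.

3.22×10⁵ V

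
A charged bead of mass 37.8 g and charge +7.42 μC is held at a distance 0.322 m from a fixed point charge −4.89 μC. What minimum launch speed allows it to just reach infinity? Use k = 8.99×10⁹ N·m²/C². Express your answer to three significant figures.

To just escape, total mechanical energy must reach zero at infinity: ½mv²_min + U = 0, so ½mv²_min = −U = |kQq|/r.
|U| = |kQq|/r = (8.99×10⁹ N·m²/C²)(4.89×10⁻⁶)(7.42×10⁻⁶)/(0.322) = 1.01 J.
v_min = √(2|U|/m) = √(2·1.01/0.0378) = 7.32 m/s.

7.32 m/s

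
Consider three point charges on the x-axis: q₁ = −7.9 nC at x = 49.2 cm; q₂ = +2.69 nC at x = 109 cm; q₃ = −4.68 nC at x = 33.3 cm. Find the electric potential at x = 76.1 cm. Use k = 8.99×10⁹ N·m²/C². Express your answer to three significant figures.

-289 V

The total potential is the scalar sum of each charge's contribution, V = Σ kqᵢ/rᵢ.
Distances from the field point to each charge: r₁ = 0.269 m, r₂ = 0.329 m, r₃ = 0.428 m.
V = k[(-7.90×10⁻⁹)/(0.269) + (2.69×10⁻⁹)/(0.329) + (-4.68×10⁻⁹)/(0.428)] = -289 V.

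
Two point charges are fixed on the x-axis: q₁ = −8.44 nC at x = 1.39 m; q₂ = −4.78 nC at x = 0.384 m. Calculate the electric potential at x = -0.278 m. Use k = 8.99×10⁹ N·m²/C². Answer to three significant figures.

Electric potential is a scalar, so the contributions from each charge add algebraically: V = Σ kqᵢ/rᵢ.
Distances from the field point to each charge: r₁ = 1.67 m, r₂ = 0.662 m.
V = k[(-8.44×10⁻⁹)/(1.67) + (-4.78×10⁻⁹)/(0.662)] = -110 V.

-110 V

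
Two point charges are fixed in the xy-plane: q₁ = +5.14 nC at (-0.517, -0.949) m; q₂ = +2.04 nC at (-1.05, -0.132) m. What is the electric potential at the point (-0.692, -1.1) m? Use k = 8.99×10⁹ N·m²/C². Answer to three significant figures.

218 V

The total potential is the scalar sum of each charge's contribution, V = Σ kqᵢ/rᵢ.
Distances from the field point to each charge: r₁ = 0.231 m, r₂ = 1.03 m.
V = k[(5.14×10⁻⁹)/(0.231) + (2.04×10⁻⁹)/(1.03)] = 218 V.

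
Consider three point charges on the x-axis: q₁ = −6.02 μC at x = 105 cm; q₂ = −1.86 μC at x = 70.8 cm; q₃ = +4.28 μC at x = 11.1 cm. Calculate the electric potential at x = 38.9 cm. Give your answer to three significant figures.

Electric potential is a scalar, so the contributions from each charge add algebraically: V = Σ kqᵢ/rᵢ.
Distances from the field point to each charge: r₁ = 0.661 m, r₂ = 0.319 m, r₃ = 0.278 m.
V = k[(-6.02×10⁻⁶)/(0.661) + (-1.86×10⁻⁶)/(0.319) + (4.28×10⁻⁶)/(0.278)] = 4110 V.

4110 V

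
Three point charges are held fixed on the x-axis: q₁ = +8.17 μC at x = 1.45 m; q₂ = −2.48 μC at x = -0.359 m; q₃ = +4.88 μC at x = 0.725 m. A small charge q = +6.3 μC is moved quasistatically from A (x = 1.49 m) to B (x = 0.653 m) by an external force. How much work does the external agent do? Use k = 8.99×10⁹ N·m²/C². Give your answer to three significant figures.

-7.57 J

For quasistatic motion the external work equals the change in potential energy: W_ext = qΔV = q(V_B − V_A).
At A: distances to the source charges are 0.0400 m, 1.85 m, 0.765 m; V_A = Σ kqᵢ/rᵢ = 1.88×10⁶ V.
At B: distances to the source charges are 0.797 m, 1.01 m, 0.0720 m; V_B = Σ kqᵢ/rᵢ = 6.79×10⁵ V.
ΔV = V_B − V_A = -1.20×10⁶ V.
W_ext = qΔV = (6.30×10⁻⁶ C)(-1.20×10⁶ V) = -7.57 J.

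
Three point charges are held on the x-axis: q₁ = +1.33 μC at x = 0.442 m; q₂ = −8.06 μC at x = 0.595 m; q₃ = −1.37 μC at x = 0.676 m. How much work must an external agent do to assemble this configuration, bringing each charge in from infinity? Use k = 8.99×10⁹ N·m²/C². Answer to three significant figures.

The work to assemble the configuration equals its total potential energy, U = Σ kqᵢqⱼ/rᵢⱼ over all pairs.
Pair separations: r₁₂ = 0.153 m, r₁₃ = 0.234 m, r₂₃ = 0.0810 m.
U = (-0.630) + (-0.0700) + (1.23) = 0.526 J.

0.526 J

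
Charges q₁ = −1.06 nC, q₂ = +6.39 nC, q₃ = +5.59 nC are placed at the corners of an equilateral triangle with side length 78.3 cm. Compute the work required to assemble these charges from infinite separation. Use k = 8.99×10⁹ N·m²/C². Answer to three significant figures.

2.64×10⁻⁷ J

The work to assemble the configuration equals its total potential energy, U = Σ kqᵢqⱼ/rᵢⱼ over all pairs.
All three pair separations equal the side length, 0.783 m.
U = (-7.78×10⁻⁸) + (-6.80×10⁻⁸) + (4.10×10⁻⁷) = 2.64×10⁻⁷ J.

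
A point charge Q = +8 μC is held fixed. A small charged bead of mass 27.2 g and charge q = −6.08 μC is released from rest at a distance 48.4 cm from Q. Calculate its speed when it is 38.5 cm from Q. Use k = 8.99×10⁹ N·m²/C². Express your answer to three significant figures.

Only the electrostatic force acts, so mechanical energy is conserved: ½mv² = U₁ − U₂ = kQq(1/r₁ − 1/r₂).
U₁ − U₂ = (8.99×10⁹ N·m²/C²)(8.00×10⁻⁶ C)(-6.08×10⁻⁶ C)(1/0.484 − 1/0.385) = 0.232 J.
v = √(2·0.232/0.0272) = 4.13 m/s.

4.13 m/s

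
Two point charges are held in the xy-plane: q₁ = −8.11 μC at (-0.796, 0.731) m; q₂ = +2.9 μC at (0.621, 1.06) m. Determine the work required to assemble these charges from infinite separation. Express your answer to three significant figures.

-0.145 J

The work to assemble the configuration equals its total potential energy, U = Σ kqᵢqⱼ/rᵢⱼ over all pairs.
Pair separations: r₁₂ = 1.45 m.
U = (-0.145) = -0.145 J.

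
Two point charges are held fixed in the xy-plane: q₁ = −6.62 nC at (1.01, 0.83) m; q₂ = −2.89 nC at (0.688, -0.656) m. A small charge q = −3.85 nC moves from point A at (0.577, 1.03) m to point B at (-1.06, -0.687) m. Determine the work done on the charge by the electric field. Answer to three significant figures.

The work done by the electric force is W_field = −ΔU = −q(V_B − V_A) = q(V_A − V_B).
At A: distances to the source charges are 0.477 m, 1.69 m; V_A = Σ kqᵢ/rᵢ = -140 V.
At B: distances to the source charges are 2.57 m, 1.75 m; V_B = Σ kqᵢ/rᵢ = -38.1 V.
ΔV = V_B − V_A = 102 V.
W_field = −qΔV = −(-3.85×10⁻⁹ C)(102 V) = 3.93×10⁻⁷ J.

3.93×10⁻⁷ J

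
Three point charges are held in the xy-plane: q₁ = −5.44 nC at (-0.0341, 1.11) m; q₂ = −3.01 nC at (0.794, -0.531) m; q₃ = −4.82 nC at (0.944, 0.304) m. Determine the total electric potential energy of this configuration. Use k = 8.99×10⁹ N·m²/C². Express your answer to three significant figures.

4.20×10⁻⁷ J

The work to assemble the configuration equals its total potential energy, U = Σ kqᵢqⱼ/rᵢⱼ over all pairs.
Pair separations: r₁₂ = 1.84 m, r₁₃ = 1.27 m, r₂₃ = 0.848 m.
U = (8.01×10⁻⁸) + (1.86×10⁻⁷) + (1.54×10⁻⁷) = 4.20×10⁻⁷ J.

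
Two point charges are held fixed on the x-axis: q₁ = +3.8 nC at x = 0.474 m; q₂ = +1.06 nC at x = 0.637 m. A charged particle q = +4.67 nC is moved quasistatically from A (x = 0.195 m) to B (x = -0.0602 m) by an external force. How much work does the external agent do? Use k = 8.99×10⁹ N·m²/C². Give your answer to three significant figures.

For quasistatic motion the external work equals the change in potential energy: W_ext = qΔV = q(V_B − V_A).
At A: distances to the source charges are 0.279 m, 0.442 m; V_A = Σ kqᵢ/rᵢ = 144 V.
At B: distances to the source charges are 0.534 m, 0.697 m; V_B = Σ kqᵢ/rᵢ = 77.6 V.
ΔV = V_B − V_A = -66.4 V.
W_ext = qΔV = (4.67×10⁻⁹ C)(-66.4 V) = -3.10×10⁻⁷ J.

-3.10×10⁻⁷ J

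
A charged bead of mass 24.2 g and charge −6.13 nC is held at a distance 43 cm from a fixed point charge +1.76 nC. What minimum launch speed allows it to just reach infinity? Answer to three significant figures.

To just escape, total mechanical energy must reach zero at infinity: ½mv²_min + U = 0, so ½mv²_min = −U = |kQq|/r.
|U| = |kQq|/r = (8.99×10⁹ N·m²/C²)(1.76×10⁻⁹)(6.13×10⁻⁹)/(0.430) = 2.26×10⁻⁷ J.
v_min = √(2|U|/m) = √(2·2.26×10⁻⁷/0.0242) = 4.32×10⁻³ m/s.

4.32×10⁻³ m/s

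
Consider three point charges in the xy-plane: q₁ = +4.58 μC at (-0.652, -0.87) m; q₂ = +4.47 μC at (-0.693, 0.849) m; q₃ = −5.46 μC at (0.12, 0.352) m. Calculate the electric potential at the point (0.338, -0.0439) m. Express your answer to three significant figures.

-4.72×10⁴ V

Electric potential is a scalar, so the contributions from each charge add algebraically: V = Σ kqᵢ/rᵢ.
Distances from the field point to each charge: r₁ = 1.29 m, r₂ = 1.36 m, r₃ = 0.452 m.
V = k[(4.58×10⁻⁶)/(1.29) + (4.47×10⁻⁶)/(1.36) + (-5.46×10⁻⁶)/(0.452)] = -4.72×10⁴ V.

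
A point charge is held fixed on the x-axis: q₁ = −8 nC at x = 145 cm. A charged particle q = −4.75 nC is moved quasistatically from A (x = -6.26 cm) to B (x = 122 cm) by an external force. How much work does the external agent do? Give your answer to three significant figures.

1.26×10⁻⁶ J

For quasistatic motion the external work equals the change in potential energy: W_ext = qΔV = q(V_B − V_A).
At A: distance to the source charge is 1.51 m; V_A = kq₁/r = -47.5 V.
At B: distance to the source charge is 0.230 m; V_B = kq₁/r = -313 V.
ΔV = V_B − V_A = -265 V.
W_ext = qΔV = (-4.75×10⁻⁹ C)(-265 V) = 1.26×10⁻⁶ J.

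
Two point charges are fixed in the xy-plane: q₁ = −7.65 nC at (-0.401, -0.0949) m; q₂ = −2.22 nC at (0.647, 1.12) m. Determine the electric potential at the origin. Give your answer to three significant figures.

-182 V

The total potential is the scalar sum of each charge's contribution, V = Σ kqᵢ/rᵢ.
Distances from the field point to each charge: r₁ = 0.412 m, r₂ = 1.29 m.
V = k[(-7.65×10⁻⁹)/(0.412) + (-2.22×10⁻⁹)/(1.29)] = -182 V.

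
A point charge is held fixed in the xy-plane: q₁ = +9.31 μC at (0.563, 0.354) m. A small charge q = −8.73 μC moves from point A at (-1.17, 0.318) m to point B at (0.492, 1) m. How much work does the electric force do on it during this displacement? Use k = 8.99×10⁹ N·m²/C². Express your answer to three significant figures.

0.703 J

The work done by the electric force is W_field = −ΔU = −q(V_B − V_A) = q(V_A − V_B).
At A: distance to the source charge is 1.73 m; V_A = kq₁/r = 4.83×10⁴ V.
At B: distance to the source charge is 0.650 m; V_B = kq₁/r = 1.29×10⁵ V.
ΔV = V_B − V_A = 8.05×10⁴ V.
W_field = −qΔV = −(-8.73×10⁻⁶ C)(8.05×10⁴ V) = 0.703 J.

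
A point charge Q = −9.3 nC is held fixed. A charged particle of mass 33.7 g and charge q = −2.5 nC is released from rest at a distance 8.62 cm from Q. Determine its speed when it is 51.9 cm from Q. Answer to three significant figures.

Only the electrostatic force acts, so mechanical energy is conserved: ½mv² = U₁ − U₂ = kQq(1/r₁ − 1/r₂).
U₁ − U₂ = (8.99×10⁹ N·m²/C²)(-9.30×10⁻⁹ C)(-2.50×10⁻⁹ C)(1/0.0862 − 1/0.519) = 2.02×10⁻⁶ J.
v = √(2·2.02×10⁻⁶/0.0337) = 0.0110 m/s.

0.0110 m/s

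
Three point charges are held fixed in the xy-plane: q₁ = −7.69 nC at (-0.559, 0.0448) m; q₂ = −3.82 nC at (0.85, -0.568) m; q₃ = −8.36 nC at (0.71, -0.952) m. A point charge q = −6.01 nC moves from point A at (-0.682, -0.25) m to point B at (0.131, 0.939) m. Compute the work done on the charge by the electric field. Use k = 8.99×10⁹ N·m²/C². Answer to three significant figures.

1.00×10⁻⁶ J

The work done by the electric force is W_field = −ΔU = −q(V_B − V_A) = q(V_A − V_B).
At A: distances to the source charges are 0.319 m, 1.56 m, 1.56 m; V_A = Σ kqᵢ/rᵢ = -287 V.
At B: distances to the source charges are 1.13 m, 1.67 m, 1.98 m; V_B = Σ kqᵢ/rᵢ = -120 V.
ΔV = V_B − V_A = 167 V.
W_field = −qΔV = −(-6.01×10⁻⁹ C)(167 V) = 1.00×10⁻⁶ J.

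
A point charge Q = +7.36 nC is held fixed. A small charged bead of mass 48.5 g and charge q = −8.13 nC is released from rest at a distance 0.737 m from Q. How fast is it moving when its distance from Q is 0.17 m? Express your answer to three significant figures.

0.0100 m/s

Only the electrostatic force acts, so mechanical energy is conserved: ½mv² = U₁ − U₂ = kQq(1/r₁ − 1/r₂).
U₁ − U₂ = (8.99×10⁹ N·m²/C²)(7.36×10⁻⁹ C)(-8.13×10⁻⁹ C)(1/0.737 − 1/0.170) = 2.43×10⁻⁶ J.
v = √(2·2.43×10⁻⁶/0.0485) = 0.0100 m/s.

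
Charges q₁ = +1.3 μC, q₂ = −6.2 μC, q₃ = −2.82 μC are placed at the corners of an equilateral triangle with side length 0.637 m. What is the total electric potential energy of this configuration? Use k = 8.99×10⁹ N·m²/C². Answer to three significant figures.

0.0813 J

The work to assemble the configuration equals its total potential energy, U = Σ kqᵢqⱼ/rᵢⱼ over all pairs.
All three pair separations equal the side length, 0.637 m.
U = (-0.114) + (-0.0517) + (0.247) = 0.0813 J.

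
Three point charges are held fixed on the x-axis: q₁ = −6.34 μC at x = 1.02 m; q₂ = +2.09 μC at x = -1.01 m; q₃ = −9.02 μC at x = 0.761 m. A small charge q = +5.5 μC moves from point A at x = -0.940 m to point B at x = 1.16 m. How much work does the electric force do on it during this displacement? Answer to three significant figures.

The work done by the electric force is W_field = −ΔU = −q(V_B − V_A) = q(V_A − V_B).
At A: distances to the source charges are 1.96 m, 0.0700 m, 1.70 m; V_A = Σ kqᵢ/rᵢ = 1.92×10⁵ V.
At B: distances to the source charges are 0.140 m, 2.17 m, 0.399 m; V_B = Σ kqᵢ/rᵢ = -6.02×10⁵ V.
ΔV = V_B − V_A = -7.93×10⁵ V.
W_field = −qΔV = −(5.50×10⁻⁶ C)(-7.93×10⁵ V) = 4.36 J.

4.36 J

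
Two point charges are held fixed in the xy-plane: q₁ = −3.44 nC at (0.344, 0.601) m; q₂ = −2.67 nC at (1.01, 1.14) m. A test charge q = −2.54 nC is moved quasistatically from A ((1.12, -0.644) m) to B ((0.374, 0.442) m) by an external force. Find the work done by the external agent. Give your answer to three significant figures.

For quasistatic motion the external work equals the change in potential energy: W_ext = qΔV = q(V_B − V_A).
At A: distances to the source charges are 1.47 m, 1.79 m; V_A = Σ kqᵢ/rᵢ = -34.5 V.
At B: distances to the source charges are 0.162 m, 0.944 m; V_B = Σ kqᵢ/rᵢ = -217 V.
ΔV = V_B − V_A = -182 V.
W_ext = qΔV = (-2.54×10⁻⁹ C)(-182 V) = 4.62×10⁻⁷ J.

4.62×10⁻⁷ J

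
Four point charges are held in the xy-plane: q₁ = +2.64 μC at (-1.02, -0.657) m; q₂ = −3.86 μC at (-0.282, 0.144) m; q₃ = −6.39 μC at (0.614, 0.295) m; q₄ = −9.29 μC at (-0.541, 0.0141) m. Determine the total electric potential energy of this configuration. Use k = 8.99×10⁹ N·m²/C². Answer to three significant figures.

The assembly work is the sum of pairwise potential energies, U = Σ_{i<j} kqᵢqⱼ/rᵢⱼ.
Pair separations: r₁₂ = 1.09 m, r₁₃ = 1.89 m, r₁₄ = 0.825 m, r₂₃ = 0.909 m, r₂₄ = 0.290 m, r₃₄ = 1.19 m.
Summing all 6 pair terms gives U = 1.37 J.

1.37 J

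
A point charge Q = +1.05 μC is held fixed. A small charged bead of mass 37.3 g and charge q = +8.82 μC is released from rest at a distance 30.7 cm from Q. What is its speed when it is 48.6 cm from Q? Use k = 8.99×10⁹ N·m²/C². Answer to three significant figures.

Only the electrostatic force acts, so mechanical energy is conserved: ½mv² = U₁ − U₂ = kQq(1/r₁ − 1/r₂).
U₁ − U₂ = (8.99×10⁹ N·m²/C²)(1.05×10⁻⁶ C)(8.82×10⁻⁶ C)(1/0.307 − 1/0.486) = 0.0999 J.
v = √(2·0.0999/0.0373) = 2.31 m/s.

2.31 m/s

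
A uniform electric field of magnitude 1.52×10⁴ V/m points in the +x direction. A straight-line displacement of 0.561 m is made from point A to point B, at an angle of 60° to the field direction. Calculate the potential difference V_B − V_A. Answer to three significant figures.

Only the component of displacement along E changes the potential: ΔV = −E·d·cosθ.
ΔV = −(1.52×10⁴ V/m)(0.561 m)cos60° = -4260 V.

-4260 V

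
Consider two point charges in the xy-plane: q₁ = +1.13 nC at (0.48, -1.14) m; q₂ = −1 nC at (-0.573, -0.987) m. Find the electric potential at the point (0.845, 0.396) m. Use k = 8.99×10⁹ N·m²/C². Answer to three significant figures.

The total potential is the scalar sum of each charge's contribution, V = Σ kqᵢ/rᵢ.
Distances from the field point to each charge: r₁ = 1.58 m, r₂ = 1.98 m.
V = k[(1.13×10⁻⁹)/(1.58) + (-1.00×10⁻⁹)/(1.98)] = 1.90 V.

1.90 V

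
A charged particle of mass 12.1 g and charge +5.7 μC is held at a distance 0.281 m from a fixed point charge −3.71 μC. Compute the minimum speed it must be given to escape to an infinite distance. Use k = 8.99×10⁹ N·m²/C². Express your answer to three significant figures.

10.6 m/s

To just escape, total mechanical energy must reach zero at infinity: ½mv²_min + U = 0, so ½mv²_min = −U = |kQq|/r.
|U| = |kQq|/r = (8.99×10⁹ N·m²/C²)(3.71×10⁻⁶)(5.70×10⁻⁶)/(0.281) = 0.677 J.
v_min = √(2|U|/m) = √(2·0.677/0.0121) = 10.6 m/s.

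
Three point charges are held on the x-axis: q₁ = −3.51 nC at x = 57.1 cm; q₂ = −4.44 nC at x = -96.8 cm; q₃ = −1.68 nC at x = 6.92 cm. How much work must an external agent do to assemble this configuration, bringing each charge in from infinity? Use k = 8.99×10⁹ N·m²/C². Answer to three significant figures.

2.61×10⁻⁷ J

The assembly work is the sum of pairwise potential energies, U = Σ_{i<j} kqᵢqⱼ/rᵢⱼ.
Pair separations: r₁₂ = 1.54 m, r₁₃ = 0.502 m, r₂₃ = 1.04 m.
U = (9.10×10⁻⁸) + (1.06×10⁻⁷) + (6.47×10⁻⁸) = 2.61×10⁻⁷ J.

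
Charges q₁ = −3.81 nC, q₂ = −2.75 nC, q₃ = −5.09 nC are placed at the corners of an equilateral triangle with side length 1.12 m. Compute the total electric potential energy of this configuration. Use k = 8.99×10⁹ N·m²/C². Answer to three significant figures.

The work to assemble the configuration equals its total potential energy, U = Σ kqᵢqⱼ/rᵢⱼ over all pairs.
All three pair separations equal the side length, 1.12 m.
U = (8.41×10⁻⁸) + (1.56×10⁻⁷) + (1.12×10⁻⁷) = 3.52×10⁻⁷ J.

3.52×10⁻⁷ J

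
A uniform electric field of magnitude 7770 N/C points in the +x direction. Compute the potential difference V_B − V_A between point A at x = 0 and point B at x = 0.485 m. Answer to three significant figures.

-3770 V

In a uniform field, potential decreases in the direction of E: V_B − V_A = −E·Δx.
V_B − V_A = −(7770 V/m)(0.485 m) = -3770 V.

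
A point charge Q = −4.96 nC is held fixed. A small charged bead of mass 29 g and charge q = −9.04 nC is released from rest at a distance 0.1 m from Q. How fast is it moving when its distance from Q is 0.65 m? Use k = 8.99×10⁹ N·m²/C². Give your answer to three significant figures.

0.0153 m/s

Only the electrostatic force acts, so mechanical energy is conserved: ½mv² = U₁ − U₂ = kQq(1/r₁ − 1/r₂).
U₁ − U₂ = (8.99×10⁹ N·m²/C²)(-4.96×10⁻⁹ C)(-9.04×10⁻⁹ C)(1/0.100 − 1/0.650) = 3.41×10⁻⁶ J.
v = √(2·3.41×10⁻⁶/0.0290) = 0.0153 m/s.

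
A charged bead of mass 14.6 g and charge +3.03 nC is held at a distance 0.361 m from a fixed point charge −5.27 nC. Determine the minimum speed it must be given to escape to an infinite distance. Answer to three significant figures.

7.38×10⁻³ m/s

To just escape, total mechanical energy must reach zero at infinity: ½mv²_min + U = 0, so ½mv²_min = −U = |kQq|/r.
|U| = |kQq|/r = (8.99×10⁹ N·m²/C²)(5.27×10⁻⁹)(3.03×10⁻⁹)/(0.361) = 3.98×10⁻⁷ J.
v_min = √(2|U|/m) = √(2·3.98×10⁻⁷/0.0146) = 7.38×10⁻³ m/s.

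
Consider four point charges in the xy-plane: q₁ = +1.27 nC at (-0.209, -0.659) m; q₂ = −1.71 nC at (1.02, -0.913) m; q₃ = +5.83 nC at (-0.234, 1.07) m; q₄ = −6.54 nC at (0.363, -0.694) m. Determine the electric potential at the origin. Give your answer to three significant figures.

The total potential is the scalar sum of each charge's contribution, V = Σ kqᵢ/rᵢ.
Distances from the field point to each charge: r₁ = 0.691 m, r₂ = 1.37 m, r₃ = 1.10 m, r₄ = 0.783 m.
V = k[(1.27×10⁻⁹)/(0.691) + (-1.71×10⁻⁹)/(1.37) + (5.83×10⁻⁹)/(1.10) + (-6.54×10⁻⁹)/(0.783)] = -21.9 V.

-21.9 V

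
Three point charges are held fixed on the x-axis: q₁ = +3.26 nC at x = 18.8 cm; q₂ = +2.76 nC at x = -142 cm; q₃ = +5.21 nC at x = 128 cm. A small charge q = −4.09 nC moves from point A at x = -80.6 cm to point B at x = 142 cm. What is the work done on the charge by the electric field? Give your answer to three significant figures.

The work done by the electric force is W_field = −ΔU = −q(V_B − V_A) = q(V_A − V_B).
At A: distances to the source charges are 0.994 m, 0.614 m, 2.09 m; V_A = Σ kqᵢ/rᵢ = 92.3 V.
At B: distances to the source charges are 1.23 m, 2.84 m, 0.140 m; V_B = Σ kqᵢ/rᵢ = 367 V.
ΔV = V_B − V_A = 275 V.
W_field = −qΔV = −(-4.09×10⁻⁹ C)(275 V) = 1.12×10⁻⁶ J.

1.12×10⁻⁶ J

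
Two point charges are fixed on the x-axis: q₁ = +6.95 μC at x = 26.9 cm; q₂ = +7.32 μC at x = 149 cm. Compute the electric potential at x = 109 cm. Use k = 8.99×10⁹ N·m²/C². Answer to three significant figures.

2.41×10⁵ V

Electric potential is a scalar, so the contributions from each charge add algebraically: V = Σ kqᵢ/rᵢ.
Distances from the field point to each charge: r₁ = 0.821 m, r₂ = 0.400 m.
V = k[(6.95×10⁻⁶)/(0.821) + (7.32×10⁻⁶)/(0.400)] = 2.41×10⁵ V.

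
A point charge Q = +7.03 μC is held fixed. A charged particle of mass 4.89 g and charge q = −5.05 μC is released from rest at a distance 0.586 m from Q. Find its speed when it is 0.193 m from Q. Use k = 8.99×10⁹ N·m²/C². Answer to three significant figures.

Only the electrostatic force acts, so mechanical energy is conserved: ½mv² = U₁ − U₂ = kQq(1/r₁ − 1/r₂).
U₁ − U₂ = (8.99×10⁹ N·m²/C²)(7.03×10⁻⁶ C)(-5.05×10⁻⁶ C)(1/0.586 − 1/0.193) = 1.11 J.
v = √(2·1.11/4.89×10⁻³) = 21.3 m/s.

21.3 m/s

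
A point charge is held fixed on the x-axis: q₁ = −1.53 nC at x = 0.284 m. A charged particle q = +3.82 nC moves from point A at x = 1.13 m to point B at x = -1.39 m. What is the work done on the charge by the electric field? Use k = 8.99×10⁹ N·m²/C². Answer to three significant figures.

The work done by the electric force is W_field = −ΔU = −q(V_B − V_A) = q(V_A − V_B).
At A: distance to the source charge is 0.846 m; V_A = kq₁/r = -16.3 V.
At B: distance to the source charge is 1.67 m; V_B = kq₁/r = -8.22 V.
ΔV = V_B − V_A = 8.04 V.
W_field = −qΔV = −(3.82×10⁻⁹ C)(8.04 V) = -3.07×10⁻⁸ J.

-3.07×10⁻⁸ J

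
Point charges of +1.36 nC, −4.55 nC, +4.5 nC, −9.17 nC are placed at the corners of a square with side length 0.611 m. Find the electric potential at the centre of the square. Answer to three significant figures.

Electric potential is a scalar, so the contributions from each charge add algebraically: V = Σ kqᵢ/rᵢ.
The distance from each corner to the centre is a√2/2 = 0.432 m.
V = k[(1.36×10⁻⁹)/(0.432) + (-4.55×10⁻⁹)/(0.432) + (4.50×10⁻⁹)/(0.432) + (-9.17×10⁻⁹)/(0.432)] = -164 V.

-164 V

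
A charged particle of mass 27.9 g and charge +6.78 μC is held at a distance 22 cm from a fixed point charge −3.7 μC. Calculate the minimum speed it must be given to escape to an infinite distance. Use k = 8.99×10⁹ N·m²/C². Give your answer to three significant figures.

To just escape, total mechanical energy must reach zero at infinity: ½mv²_min + U = 0, so ½mv²_min = −U = |kQq|/r.
|U| = |kQq|/r = (8.99×10⁹ N·m²/C²)(3.70×10⁻⁶)(6.78×10⁻⁶)/(0.220) = 1.03 J.
v_min = √(2|U|/m) = √(2·1.03/0.0279) = 8.57 m/s.

8.57 m/s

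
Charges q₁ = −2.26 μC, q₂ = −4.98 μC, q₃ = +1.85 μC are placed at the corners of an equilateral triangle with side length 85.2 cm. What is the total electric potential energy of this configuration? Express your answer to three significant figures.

-0.0226 J

The assembly work is the sum of pairwise potential energies, U = Σ_{i<j} kqᵢqⱼ/rᵢⱼ.
All three pair separations equal the side length, 0.852 m.
U = (0.119) + (-0.0441) + (-0.0972) = -0.0226 J.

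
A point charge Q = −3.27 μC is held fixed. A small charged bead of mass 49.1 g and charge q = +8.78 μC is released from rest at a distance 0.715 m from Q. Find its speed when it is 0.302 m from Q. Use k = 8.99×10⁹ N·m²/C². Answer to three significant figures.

4.48 m/s

Only the electrostatic force acts, so mechanical energy is conserved: ½mv² = U₁ − U₂ = kQq(1/r₁ − 1/r₂).
U₁ − U₂ = (8.99×10⁹ N·m²/C²)(-3.27×10⁻⁶ C)(8.78×10⁻⁶ C)(1/0.715 − 1/0.302) = 0.494 J.
v = √(2·0.494/0.0491) = 4.48 m/s.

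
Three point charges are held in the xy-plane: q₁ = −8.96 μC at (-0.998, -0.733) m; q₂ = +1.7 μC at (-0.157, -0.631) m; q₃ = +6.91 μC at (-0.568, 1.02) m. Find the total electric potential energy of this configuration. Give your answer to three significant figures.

-0.408 J

The work to assemble the configuration equals its total potential energy, U = Σ kqᵢqⱼ/rᵢⱼ over all pairs.
Pair separations: r₁₂ = 0.847 m, r₁₃ = 1.80 m, r₂₃ = 1.70 m.
U = (-0.162) + (-0.308) + (0.0621) = -0.408 J.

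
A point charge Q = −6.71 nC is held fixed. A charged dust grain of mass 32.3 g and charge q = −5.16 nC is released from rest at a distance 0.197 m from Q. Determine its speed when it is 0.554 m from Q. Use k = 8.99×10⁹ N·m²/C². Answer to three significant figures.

Only the electrostatic force acts, so mechanical energy is conserved: ½mv² = U₁ − U₂ = kQq(1/r₁ − 1/r₂).
U₁ − U₂ = (8.99×10⁹ N·m²/C²)(-6.71×10⁻⁹ C)(-5.16×10⁻⁹ C)(1/0.197 − 1/0.554) = 1.02×10⁻⁶ J.
v = √(2·1.02×10⁻⁶/0.0323) = 7.94×10⁻³ m/s.

7.94×10⁻³ m/s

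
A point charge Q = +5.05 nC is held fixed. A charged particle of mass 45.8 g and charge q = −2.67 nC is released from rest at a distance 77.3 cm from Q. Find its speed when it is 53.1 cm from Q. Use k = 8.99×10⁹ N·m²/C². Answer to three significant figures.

Only the electrostatic force acts, so mechanical energy is conserved: ½mv² = U₁ − U₂ = kQq(1/r₁ − 1/r₂).
U₁ − U₂ = (8.99×10⁹ N·m²/C²)(5.05×10⁻⁹ C)(-2.67×10⁻⁹ C)(1/0.773 − 1/0.531) = 7.15×10⁻⁸ J.
v = √(2·7.15×10⁻⁸/0.0458) = 1.77×10⁻³ m/s.

1.77×10⁻³ m/s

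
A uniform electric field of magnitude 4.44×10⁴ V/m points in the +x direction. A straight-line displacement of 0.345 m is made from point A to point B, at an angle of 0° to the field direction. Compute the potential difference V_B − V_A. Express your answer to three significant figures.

Only the component of displacement along E changes the potential: ΔV = −E·d·cosθ.
ΔV = −(4.44×10⁴ V/m)(0.345 m)cos0° = -1.53×10⁴ V.

-1.53×10⁴ V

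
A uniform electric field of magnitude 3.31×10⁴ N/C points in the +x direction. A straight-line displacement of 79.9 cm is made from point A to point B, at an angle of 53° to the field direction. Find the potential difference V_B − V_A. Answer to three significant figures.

Only the component of displacement along E changes the potential: ΔV = −E·d·cosθ.
ΔV = −(3.31×10⁴ V/m)(0.799 m)cos53° = -1.59×10⁴ V.

-1.59×10⁴ V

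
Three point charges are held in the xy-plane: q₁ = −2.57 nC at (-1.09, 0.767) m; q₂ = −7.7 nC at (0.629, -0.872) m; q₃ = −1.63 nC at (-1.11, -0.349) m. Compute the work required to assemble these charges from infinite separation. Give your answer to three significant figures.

1.71×10⁻⁷ J

The assembly work is the sum of pairwise potential energies, U = Σ_{i<j} kqᵢqⱼ/rᵢⱼ.
Pair separations: r₁₂ = 2.38 m, r₁₃ = 1.12 m, r₂₃ = 1.82 m.
U = (7.49×10⁻⁸) + (3.37×10⁻⁸) + (6.21×10⁻⁸) = 1.71×10⁻⁷ J.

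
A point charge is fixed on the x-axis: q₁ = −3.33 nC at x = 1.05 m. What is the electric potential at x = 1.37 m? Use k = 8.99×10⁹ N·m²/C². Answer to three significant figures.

-93.6 V

Electric potential is a scalar, so the contributions from each charge add algebraically: V = Σ kqᵢ/rᵢ.
V = k[(-3.33×10⁻⁹)/(0.320)] = -93.6 V.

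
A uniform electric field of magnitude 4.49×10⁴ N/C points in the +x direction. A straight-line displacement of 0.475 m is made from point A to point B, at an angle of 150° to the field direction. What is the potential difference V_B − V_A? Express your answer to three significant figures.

Only the component of displacement along E changes the potential: ΔV = −E·d·cosθ.
ΔV = −(4.49×10⁴ V/m)(0.475 m)cos150° = 1.85×10⁴ V.

1.85×10⁴ V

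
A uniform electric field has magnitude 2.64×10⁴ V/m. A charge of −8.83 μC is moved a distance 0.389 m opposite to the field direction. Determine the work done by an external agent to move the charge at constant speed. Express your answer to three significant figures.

-0.0907 J

The potential change for a displacement 0.389 m opposite to the field direction is ΔV = +Ed = 1.03×10⁴ V.
W_ext = qΔV = -0.0907 J.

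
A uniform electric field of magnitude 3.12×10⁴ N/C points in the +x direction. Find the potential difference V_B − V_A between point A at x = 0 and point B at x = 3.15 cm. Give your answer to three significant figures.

-983 V

In a uniform field, potential decreases in the direction of E: V_B − V_A = −E·Δx.
V_B − V_A = −(3.12×10⁴ V/m)(0.0315 m) = -983 V.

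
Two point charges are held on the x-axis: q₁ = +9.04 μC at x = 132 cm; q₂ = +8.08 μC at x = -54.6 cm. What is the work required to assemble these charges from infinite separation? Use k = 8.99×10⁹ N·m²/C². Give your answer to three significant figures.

0.352 J

The assembly work is the sum of pairwise potential energies, U = Σ_{i<j} kqᵢqⱼ/rᵢⱼ.
Pair separations: r₁₂ = 1.87 m.
U = (0.352) = 0.352 J.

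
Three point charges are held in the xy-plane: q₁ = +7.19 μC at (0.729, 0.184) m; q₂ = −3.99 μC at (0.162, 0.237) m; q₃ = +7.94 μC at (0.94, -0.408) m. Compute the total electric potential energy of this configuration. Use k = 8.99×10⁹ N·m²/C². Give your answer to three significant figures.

The assembly work is the sum of pairwise potential energies, U = Σ_{i<j} kqᵢqⱼ/rᵢⱼ.
Pair separations: r₁₂ = 0.569 m, r₁₃ = 0.628 m, r₂₃ = 1.01 m.
U = (-0.453) + (0.817) + (-0.282) = 0.0819 J.

0.0819 J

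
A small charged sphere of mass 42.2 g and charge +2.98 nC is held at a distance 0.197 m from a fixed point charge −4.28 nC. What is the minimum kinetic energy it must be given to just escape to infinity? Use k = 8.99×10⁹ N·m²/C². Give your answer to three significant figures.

To just escape, total mechanical energy must reach zero at infinity: ½mv²_min + U = 0, so ½mv²_min = −U = |kQq|/r.
|U| = |kQq|/r = (8.99×10⁹ N·m²/C²)(4.28×10⁻⁹)(2.98×10⁻⁹)/(0.197) = 5.82×10⁻⁷ J.

5.82×10⁻⁷ J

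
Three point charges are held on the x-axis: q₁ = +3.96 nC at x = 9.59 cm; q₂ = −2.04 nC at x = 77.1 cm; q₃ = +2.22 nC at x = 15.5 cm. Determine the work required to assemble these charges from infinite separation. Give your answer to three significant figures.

The work to assemble the configuration equals its total potential energy, U = Σ kqᵢqⱼ/rᵢⱼ over all pairs.
Pair separations: r₁₂ = 0.675 m, r₁₃ = 0.0591 m, r₂₃ = 0.616 m.
U = (-1.08×10⁻⁷) + (1.34×10⁻⁶) + (-6.61×10⁻⁸) = 1.16×10⁻⁶ J.

1.16×10⁻⁶ J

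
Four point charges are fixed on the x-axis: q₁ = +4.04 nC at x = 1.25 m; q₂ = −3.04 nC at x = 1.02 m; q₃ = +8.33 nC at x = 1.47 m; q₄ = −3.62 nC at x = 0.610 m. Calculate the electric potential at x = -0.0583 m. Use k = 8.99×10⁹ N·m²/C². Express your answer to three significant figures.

The total potential is the scalar sum of each charge's contribution, V = Σ kqᵢ/rᵢ.
Distances from the field point to each charge: r₁ = 1.31 m, r₂ = 1.08 m, r₃ = 1.53 m, r₄ = 0.668 m.
V = k[(4.04×10⁻⁹)/(1.31) + (-3.04×10⁻⁹)/(1.08) + (8.33×10⁻⁹)/(1.53) + (-3.62×10⁻⁹)/(0.668)] = 2.72 V.

2.72 V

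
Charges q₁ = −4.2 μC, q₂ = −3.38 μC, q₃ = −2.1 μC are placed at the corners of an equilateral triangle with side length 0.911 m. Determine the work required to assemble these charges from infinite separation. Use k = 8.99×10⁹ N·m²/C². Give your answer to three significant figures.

0.297 J

The work to assemble the configuration equals its total potential energy, U = Σ kqᵢqⱼ/rᵢⱼ over all pairs.
All three pair separations equal the side length, 0.911 m.
U = (0.140) + (0.0870) + (0.0700) = 0.297 J.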